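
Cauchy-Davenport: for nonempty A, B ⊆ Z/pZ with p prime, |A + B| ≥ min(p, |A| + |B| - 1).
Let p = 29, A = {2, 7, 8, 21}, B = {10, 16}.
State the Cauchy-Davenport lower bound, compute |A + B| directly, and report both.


Cauchy-Davenport: |A + B| ≥ min(p, |A| + |B| - 1) for A, B nonempty in Z/pZ.
|A| = 4, |B| = 2, p = 29.
CD lower bound = min(29, 4 + 2 - 1) = min(29, 5) = 5.
Compute A + B mod 29 directly:
a = 2: 2+10=12, 2+16=18
a = 7: 7+10=17, 7+16=23
a = 8: 8+10=18, 8+16=24
a = 21: 21+10=2, 21+16=8
A + B = {2, 8, 12, 17, 18, 23, 24}, so |A + B| = 7.
Verify: 7 ≥ 5? Yes ✓.

CD lower bound = 5, actual |A + B| = 7.


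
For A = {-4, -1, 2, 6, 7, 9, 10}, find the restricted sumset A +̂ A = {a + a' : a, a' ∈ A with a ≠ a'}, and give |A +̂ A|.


Restricted sumset: A +̂ A = {a + a' : a ∈ A, a' ∈ A, a ≠ a'}.
Equivalently, take A + A and drop any sum 2a that is achievable ONLY as a + a for a ∈ A (i.e. sums representable only with equal summands).
Enumerate pairs (a, a') with a < a' (symmetric, so each unordered pair gives one sum; this covers all a ≠ a'):
  -4 + -1 = -5
  -4 + 2 = -2
  -4 + 6 = 2
  -4 + 7 = 3
  -4 + 9 = 5
  -4 + 10 = 6
  -1 + 2 = 1
  -1 + 6 = 5
  -1 + 7 = 6
  -1 + 9 = 8
  -1 + 10 = 9
  2 + 6 = 8
  2 + 7 = 9
  2 + 9 = 11
  2 + 10 = 12
  6 + 7 = 13
  6 + 9 = 15
  6 + 10 = 16
  7 + 9 = 16
  7 + 10 = 17
  9 + 10 = 19
Collected distinct sums: {-5, -2, 1, 2, 3, 5, 6, 8, 9, 11, 12, 13, 15, 16, 17, 19}
|A +̂ A| = 16
(Reference bound: |A +̂ A| ≥ 2|A| - 3 for |A| ≥ 2, with |A| = 7 giving ≥ 11.)

|A +̂ A| = 16


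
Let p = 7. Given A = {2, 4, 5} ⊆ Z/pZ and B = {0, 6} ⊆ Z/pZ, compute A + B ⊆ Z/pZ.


Work in Z/7Z: reduce every sum a + b modulo 7.
Enumerate all 6 pairs:
a = 2: 2+0=2, 2+6=1
a = 4: 4+0=4, 4+6=3
a = 5: 5+0=5, 5+6=4
Distinct residues collected: {1, 2, 3, 4, 5}
|A + B| = 5 (out of 7 total residues).

A + B = {1, 2, 3, 4, 5}


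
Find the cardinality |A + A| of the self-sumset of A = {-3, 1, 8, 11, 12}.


A + A = {a + a' : a, a' ∈ A}; |A| = 5.
General bounds: 2|A| - 1 ≤ |A + A| ≤ |A|(|A|+1)/2, i.e. 9 ≤ |A + A| ≤ 15.
Lower bound 2|A|-1 is attained iff A is an arithmetic progression.
Enumerate sums a + a' for a ≤ a' (symmetric, so this suffices):
a = -3: -3+-3=-6, -3+1=-2, -3+8=5, -3+11=8, -3+12=9
a = 1: 1+1=2, 1+8=9, 1+11=12, 1+12=13
a = 8: 8+8=16, 8+11=19, 8+12=20
a = 11: 11+11=22, 11+12=23
a = 12: 12+12=24
Distinct sums: {-6, -2, 2, 5, 8, 9, 12, 13, 16, 19, 20, 22, 23, 24}
|A + A| = 14

|A + A| = 14


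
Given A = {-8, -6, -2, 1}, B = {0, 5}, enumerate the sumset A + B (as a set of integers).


A + B = {a + b : a ∈ A, b ∈ B}.
Enumerate all |A|·|B| = 4·2 = 8 pairs (a, b) and collect distinct sums.
a = -8: -8+0=-8, -8+5=-3
a = -6: -6+0=-6, -6+5=-1
a = -2: -2+0=-2, -2+5=3
a = 1: 1+0=1, 1+5=6
Collecting distinct sums: A + B = {-8, -6, -3, -2, -1, 1, 3, 6}
|A + B| = 8

A + B = {-8, -6, -3, -2, -1, 1, 3, 6}


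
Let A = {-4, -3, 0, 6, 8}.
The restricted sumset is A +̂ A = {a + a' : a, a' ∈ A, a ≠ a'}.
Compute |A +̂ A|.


Restricted sumset: A +̂ A = {a + a' : a ∈ A, a' ∈ A, a ≠ a'}.
Equivalently, take A + A and drop any sum 2a that is achievable ONLY as a + a for a ∈ A (i.e. sums representable only with equal summands).
Enumerate pairs (a, a') with a < a' (symmetric, so each unordered pair gives one sum; this covers all a ≠ a'):
  -4 + -3 = -7
  -4 + 0 = -4
  -4 + 6 = 2
  -4 + 8 = 4
  -3 + 0 = -3
  -3 + 6 = 3
  -3 + 8 = 5
  0 + 6 = 6
  0 + 8 = 8
  6 + 8 = 14
Collected distinct sums: {-7, -4, -3, 2, 3, 4, 5, 6, 8, 14}
|A +̂ A| = 10
(Reference bound: |A +̂ A| ≥ 2|A| - 3 for |A| ≥ 2, with |A| = 5 giving ≥ 7.)

|A +̂ A| = 10


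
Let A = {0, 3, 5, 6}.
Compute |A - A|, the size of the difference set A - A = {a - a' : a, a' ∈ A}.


A - A = {a - a' : a, a' ∈ A}; |A| = 4.
Bounds: 2|A|-1 ≤ |A - A| ≤ |A|² - |A| + 1, i.e. 7 ≤ |A - A| ≤ 13.
Note: 0 ∈ A - A always (from a - a). The set is symmetric: if d ∈ A - A then -d ∈ A - A.
Enumerate nonzero differences d = a - a' with a > a' (then include -d):
Positive differences: {1, 2, 3, 5, 6}
Full difference set: {0} ∪ (positive diffs) ∪ (negative diffs).
|A - A| = 1 + 2·5 = 11 (matches direct enumeration: 11).

|A - A| = 11


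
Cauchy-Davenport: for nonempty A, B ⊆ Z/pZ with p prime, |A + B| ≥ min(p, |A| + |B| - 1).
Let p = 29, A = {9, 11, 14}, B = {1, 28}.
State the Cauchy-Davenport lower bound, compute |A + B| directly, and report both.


Cauchy-Davenport: |A + B| ≥ min(p, |A| + |B| - 1) for A, B nonempty in Z/pZ.
|A| = 3, |B| = 2, p = 29.
CD lower bound = min(29, 3 + 2 - 1) = min(29, 4) = 4.
Compute A + B mod 29 directly:
a = 9: 9+1=10, 9+28=8
a = 11: 11+1=12, 11+28=10
a = 14: 14+1=15, 14+28=13
A + B = {8, 10, 12, 13, 15}, so |A + B| = 5.
Verify: 5 ≥ 4? Yes ✓.

CD lower bound = 4, actual |A + B| = 5.


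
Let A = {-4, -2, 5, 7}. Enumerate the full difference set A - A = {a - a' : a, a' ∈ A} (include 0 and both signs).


A - A = {a - a' : a, a' ∈ A}.
Compute a - a' for each ordered pair (a, a'):
a = -4: -4--4=0, -4--2=-2, -4-5=-9, -4-7=-11
a = -2: -2--4=2, -2--2=0, -2-5=-7, -2-7=-9
a = 5: 5--4=9, 5--2=7, 5-5=0, 5-7=-2
a = 7: 7--4=11, 7--2=9, 7-5=2, 7-7=0
Collecting distinct values (and noting 0 appears from a-a):
A - A = {-11, -9, -7, -2, 0, 2, 7, 9, 11}
|A - A| = 9

A - A = {-11, -9, -7, -2, 0, 2, 7, 9, 11}


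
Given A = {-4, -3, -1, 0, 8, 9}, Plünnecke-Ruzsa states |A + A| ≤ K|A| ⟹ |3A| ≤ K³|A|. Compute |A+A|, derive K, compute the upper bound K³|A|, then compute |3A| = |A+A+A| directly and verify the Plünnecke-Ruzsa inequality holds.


|A| = 6.
Step 1: Compute A + A by enumerating all 36 pairs.
A + A = {-8, -7, -6, -5, -4, -3, -2, -1, 0, 4, 5, 6, 7, 8, 9, 16, 17, 18}, so |A + A| = 18.
Step 2: Doubling constant K = |A + A|/|A| = 18/6 = 18/6 ≈ 3.0000.
Step 3: Plünnecke-Ruzsa gives |3A| ≤ K³·|A| = (3.0000)³ · 6 ≈ 162.0000.
Step 4: Compute 3A = A + A + A directly by enumerating all triples (a,b,c) ∈ A³; |3A| = 33.
Step 5: Check 33 ≤ 162.0000? Yes ✓.

K = 18/6, Plünnecke-Ruzsa bound K³|A| ≈ 162.0000, |3A| = 33, inequality holds.


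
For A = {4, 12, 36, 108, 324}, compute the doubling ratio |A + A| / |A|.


|A| = 5.
Compute A + A by enumerating all 25 pairs.
A + A = {8, 16, 24, 40, 48, 72, 112, 120, 144, 216, 328, 336, 360, 432, 648}, so |A + A| = 15.
K = |A + A| / |A| = 15/5 = 3/1 ≈ 3.0000.
Reference: AP of size 5 gives K = 9/5 ≈ 1.8000; a fully generic set of size 5 gives K ≈ 3.0000.

|A| = 5, |A + A| = 15, K = 15/5 = 3/1.


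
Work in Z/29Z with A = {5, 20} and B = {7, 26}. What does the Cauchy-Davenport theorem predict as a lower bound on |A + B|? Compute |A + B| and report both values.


Cauchy-Davenport: |A + B| ≥ min(p, |A| + |B| - 1) for A, B nonempty in Z/pZ.
|A| = 2, |B| = 2, p = 29.
CD lower bound = min(29, 2 + 2 - 1) = min(29, 3) = 3.
Compute A + B mod 29 directly:
a = 5: 5+7=12, 5+26=2
a = 20: 20+7=27, 20+26=17
A + B = {2, 12, 17, 27}, so |A + B| = 4.
Verify: 4 ≥ 3? Yes ✓.

CD lower bound = 3, actual |A + B| = 4.


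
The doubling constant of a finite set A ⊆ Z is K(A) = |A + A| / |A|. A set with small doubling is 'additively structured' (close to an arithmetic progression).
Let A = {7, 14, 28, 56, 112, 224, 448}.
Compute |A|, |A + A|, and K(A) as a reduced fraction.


|A| = 7.
Compute A + A by enumerating all 49 pairs.
A + A = {14, 21, 28, 35, 42, 56, 63, 70, 84, 112, 119, 126, 140, 168, 224, 231, 238, 252, 280, 336, 448, 455, 462, 476, 504, 560, 672, 896}, so |A + A| = 28.
K = |A + A| / |A| = 28/7 = 4/1 ≈ 4.0000.
Reference: AP of size 7 gives K = 13/7 ≈ 1.8571; a fully generic set of size 7 gives K ≈ 4.0000.

|A| = 7, |A + A| = 28, K = 28/7 = 4/1.


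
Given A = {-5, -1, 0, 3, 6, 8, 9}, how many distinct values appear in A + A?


A + A = {a + a' : a, a' ∈ A}; |A| = 7.
General bounds: 2|A| - 1 ≤ |A + A| ≤ |A|(|A|+1)/2, i.e. 13 ≤ |A + A| ≤ 28.
Lower bound 2|A|-1 is attained iff A is an arithmetic progression.
Enumerate sums a + a' for a ≤ a' (symmetric, so this suffices):
a = -5: -5+-5=-10, -5+-1=-6, -5+0=-5, -5+3=-2, -5+6=1, -5+8=3, -5+9=4
a = -1: -1+-1=-2, -1+0=-1, -1+3=2, -1+6=5, -1+8=7, -1+9=8
a = 0: 0+0=0, 0+3=3, 0+6=6, 0+8=8, 0+9=9
a = 3: 3+3=6, 3+6=9, 3+8=11, 3+9=12
a = 6: 6+6=12, 6+8=14, 6+9=15
a = 8: 8+8=16, 8+9=17
a = 9: 9+9=18
Distinct sums: {-10, -6, -5, -2, -1, 0, 1, 2, 3, 4, 5, 6, 7, 8, 9, 11, 12, 14, 15, 16, 17, 18}
|A + A| = 22

|A + A| = 22


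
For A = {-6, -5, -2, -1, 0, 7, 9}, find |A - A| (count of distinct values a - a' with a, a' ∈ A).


A - A = {a - a' : a, a' ∈ A}; |A| = 7.
Bounds: 2|A|-1 ≤ |A - A| ≤ |A|² - |A| + 1, i.e. 13 ≤ |A - A| ≤ 43.
Note: 0 ∈ A - A always (from a - a). The set is symmetric: if d ∈ A - A then -d ∈ A - A.
Enumerate nonzero differences d = a - a' with a > a' (then include -d):
Positive differences: {1, 2, 3, 4, 5, 6, 7, 8, 9, 10, 11, 12, 13, 14, 15}
Full difference set: {0} ∪ (positive diffs) ∪ (negative diffs).
|A - A| = 1 + 2·15 = 31 (matches direct enumeration: 31).

|A - A| = 31


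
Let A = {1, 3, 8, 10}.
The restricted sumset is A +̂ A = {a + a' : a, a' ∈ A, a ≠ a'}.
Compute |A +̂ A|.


Restricted sumset: A +̂ A = {a + a' : a ∈ A, a' ∈ A, a ≠ a'}.
Equivalently, take A + A and drop any sum 2a that is achievable ONLY as a + a for a ∈ A (i.e. sums representable only with equal summands).
Enumerate pairs (a, a') with a < a' (symmetric, so each unordered pair gives one sum; this covers all a ≠ a'):
  1 + 3 = 4
  1 + 8 = 9
  1 + 10 = 11
  3 + 8 = 11
  3 + 10 = 13
  8 + 10 = 18
Collected distinct sums: {4, 9, 11, 13, 18}
|A +̂ A| = 5
(Reference bound: |A +̂ A| ≥ 2|A| - 3 for |A| ≥ 2, with |A| = 4 giving ≥ 5.)

|A +̂ A| = 5


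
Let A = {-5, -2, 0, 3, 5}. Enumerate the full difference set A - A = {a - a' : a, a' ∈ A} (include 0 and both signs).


A - A = {a - a' : a, a' ∈ A}.
Compute a - a' for each ordered pair (a, a'):
a = -5: -5--5=0, -5--2=-3, -5-0=-5, -5-3=-8, -5-5=-10
a = -2: -2--5=3, -2--2=0, -2-0=-2, -2-3=-5, -2-5=-7
a = 0: 0--5=5, 0--2=2, 0-0=0, 0-3=-3, 0-5=-5
a = 3: 3--5=8, 3--2=5, 3-0=3, 3-3=0, 3-5=-2
a = 5: 5--5=10, 5--2=7, 5-0=5, 5-3=2, 5-5=0
Collecting distinct values (and noting 0 appears from a-a):
A - A = {-10, -8, -7, -5, -3, -2, 0, 2, 3, 5, 7, 8, 10}
|A - A| = 13

A - A = {-10, -8, -7, -5, -3, -2, 0, 2, 3, 5, 7, 8, 10}


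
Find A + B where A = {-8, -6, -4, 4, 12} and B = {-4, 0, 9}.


A + B = {a + b : a ∈ A, b ∈ B}.
Enumerate all |A|·|B| = 5·3 = 15 pairs (a, b) and collect distinct sums.
a = -8: -8+-4=-12, -8+0=-8, -8+9=1
a = -6: -6+-4=-10, -6+0=-6, -6+9=3
a = -4: -4+-4=-8, -4+0=-4, -4+9=5
a = 4: 4+-4=0, 4+0=4, 4+9=13
a = 12: 12+-4=8, 12+0=12, 12+9=21
Collecting distinct sums: A + B = {-12, -10, -8, -6, -4, 0, 1, 3, 4, 5, 8, 12, 13, 21}
|A + B| = 14

A + B = {-12, -10, -8, -6, -4, 0, 1, 3, 4, 5, 8, 12, 13, 21}


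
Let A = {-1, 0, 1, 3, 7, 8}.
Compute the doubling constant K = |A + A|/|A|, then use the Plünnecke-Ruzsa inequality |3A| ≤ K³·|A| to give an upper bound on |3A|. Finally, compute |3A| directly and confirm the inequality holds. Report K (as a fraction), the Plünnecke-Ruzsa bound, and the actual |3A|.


|A| = 6.
Step 1: Compute A + A by enumerating all 36 pairs.
A + A = {-2, -1, 0, 1, 2, 3, 4, 6, 7, 8, 9, 10, 11, 14, 15, 16}, so |A + A| = 16.
Step 2: Doubling constant K = |A + A|/|A| = 16/6 = 16/6 ≈ 2.6667.
Step 3: Plünnecke-Ruzsa gives |3A| ≤ K³·|A| = (2.6667)³ · 6 ≈ 113.7778.
Step 4: Compute 3A = A + A + A directly by enumerating all triples (a,b,c) ∈ A³; |3A| = 27.
Step 5: Check 27 ≤ 113.7778? Yes ✓.

K = 16/6, Plünnecke-Ruzsa bound K³|A| ≈ 113.7778, |3A| = 27, inequality holds.


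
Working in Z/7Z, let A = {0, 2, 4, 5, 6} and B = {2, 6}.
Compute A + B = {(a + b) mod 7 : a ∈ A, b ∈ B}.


Work in Z/7Z: reduce every sum a + b modulo 7.
Enumerate all 10 pairs:
a = 0: 0+2=2, 0+6=6
a = 2: 2+2=4, 2+6=1
a = 4: 4+2=6, 4+6=3
a = 5: 5+2=0, 5+6=4
a = 6: 6+2=1, 6+6=5
Distinct residues collected: {0, 1, 2, 3, 4, 5, 6}
|A + B| = 7 (out of 7 total residues).

A + B = {0, 1, 2, 3, 4, 5, 6}


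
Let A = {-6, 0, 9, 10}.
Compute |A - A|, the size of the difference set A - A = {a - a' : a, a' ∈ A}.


A - A = {a - a' : a, a' ∈ A}; |A| = 4.
Bounds: 2|A|-1 ≤ |A - A| ≤ |A|² - |A| + 1, i.e. 7 ≤ |A - A| ≤ 13.
Note: 0 ∈ A - A always (from a - a). The set is symmetric: if d ∈ A - A then -d ∈ A - A.
Enumerate nonzero differences d = a - a' with a > a' (then include -d):
Positive differences: {1, 6, 9, 10, 15, 16}
Full difference set: {0} ∪ (positive diffs) ∪ (negative diffs).
|A - A| = 1 + 2·6 = 13 (matches direct enumeration: 13).

|A - A| = 13


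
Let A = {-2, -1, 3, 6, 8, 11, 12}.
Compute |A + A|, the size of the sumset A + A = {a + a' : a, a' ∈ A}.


A + A = {a + a' : a, a' ∈ A}; |A| = 7.
General bounds: 2|A| - 1 ≤ |A + A| ≤ |A|(|A|+1)/2, i.e. 13 ≤ |A + A| ≤ 28.
Lower bound 2|A|-1 is attained iff A is an arithmetic progression.
Enumerate sums a + a' for a ≤ a' (symmetric, so this suffices):
a = -2: -2+-2=-4, -2+-1=-3, -2+3=1, -2+6=4, -2+8=6, -2+11=9, -2+12=10
a = -1: -1+-1=-2, -1+3=2, -1+6=5, -1+8=7, -1+11=10, -1+12=11
a = 3: 3+3=6, 3+6=9, 3+8=11, 3+11=14, 3+12=15
a = 6: 6+6=12, 6+8=14, 6+11=17, 6+12=18
a = 8: 8+8=16, 8+11=19, 8+12=20
a = 11: 11+11=22, 11+12=23
a = 12: 12+12=24
Distinct sums: {-4, -3, -2, 1, 2, 4, 5, 6, 7, 9, 10, 11, 12, 14, 15, 16, 17, 18, 19, 20, 22, 23, 24}
|A + A| = 23

|A + A| = 23


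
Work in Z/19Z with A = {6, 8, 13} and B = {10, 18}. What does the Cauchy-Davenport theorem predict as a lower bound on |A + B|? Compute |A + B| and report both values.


Cauchy-Davenport: |A + B| ≥ min(p, |A| + |B| - 1) for A, B nonempty in Z/pZ.
|A| = 3, |B| = 2, p = 19.
CD lower bound = min(19, 3 + 2 - 1) = min(19, 4) = 4.
Compute A + B mod 19 directly:
a = 6: 6+10=16, 6+18=5
a = 8: 8+10=18, 8+18=7
a = 13: 13+10=4, 13+18=12
A + B = {4, 5, 7, 12, 16, 18}, so |A + B| = 6.
Verify: 6 ≥ 4? Yes ✓.

CD lower bound = 4, actual |A + B| = 6.


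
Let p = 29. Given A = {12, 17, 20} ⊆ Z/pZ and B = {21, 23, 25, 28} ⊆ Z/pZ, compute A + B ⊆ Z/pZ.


Work in Z/29Z: reduce every sum a + b modulo 29.
Enumerate all 12 pairs:
a = 12: 12+21=4, 12+23=6, 12+25=8, 12+28=11
a = 17: 17+21=9, 17+23=11, 17+25=13, 17+28=16
a = 20: 20+21=12, 20+23=14, 20+25=16, 20+28=19
Distinct residues collected: {4, 6, 8, 9, 11, 12, 13, 14, 16, 19}
|A + B| = 10 (out of 29 total residues).

A + B = {4, 6, 8, 9, 11, 12, 13, 14, 16, 19}


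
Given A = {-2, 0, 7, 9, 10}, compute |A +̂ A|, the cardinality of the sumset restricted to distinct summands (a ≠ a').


Restricted sumset: A +̂ A = {a + a' : a ∈ A, a' ∈ A, a ≠ a'}.
Equivalently, take A + A and drop any sum 2a that is achievable ONLY as a + a for a ∈ A (i.e. sums representable only with equal summands).
Enumerate pairs (a, a') with a < a' (symmetric, so each unordered pair gives one sum; this covers all a ≠ a'):
  -2 + 0 = -2
  -2 + 7 = 5
  -2 + 9 = 7
  -2 + 10 = 8
  0 + 7 = 7
  0 + 9 = 9
  0 + 10 = 10
  7 + 9 = 16
  7 + 10 = 17
  9 + 10 = 19
Collected distinct sums: {-2, 5, 7, 8, 9, 10, 16, 17, 19}
|A +̂ A| = 9
(Reference bound: |A +̂ A| ≥ 2|A| - 3 for |A| ≥ 2, with |A| = 5 giving ≥ 7.)

|A +̂ A| = 9


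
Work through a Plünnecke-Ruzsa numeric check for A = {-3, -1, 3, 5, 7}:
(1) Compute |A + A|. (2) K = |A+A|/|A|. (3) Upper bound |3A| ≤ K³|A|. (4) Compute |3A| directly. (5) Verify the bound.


|A| = 5.
Step 1: Compute A + A by enumerating all 25 pairs.
A + A = {-6, -4, -2, 0, 2, 4, 6, 8, 10, 12, 14}, so |A + A| = 11.
Step 2: Doubling constant K = |A + A|/|A| = 11/5 = 11/5 ≈ 2.2000.
Step 3: Plünnecke-Ruzsa gives |3A| ≤ K³·|A| = (2.2000)³ · 5 ≈ 53.2400.
Step 4: Compute 3A = A + A + A directly by enumerating all triples (a,b,c) ∈ A³; |3A| = 16.
Step 5: Check 16 ≤ 53.2400? Yes ✓.

K = 11/5, Plünnecke-Ruzsa bound K³|A| ≈ 53.2400, |3A| = 16, inequality holds.


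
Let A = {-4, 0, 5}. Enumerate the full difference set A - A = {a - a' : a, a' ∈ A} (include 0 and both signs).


A - A = {a - a' : a, a' ∈ A}.
Compute a - a' for each ordered pair (a, a'):
a = -4: -4--4=0, -4-0=-4, -4-5=-9
a = 0: 0--4=4, 0-0=0, 0-5=-5
a = 5: 5--4=9, 5-0=5, 5-5=0
Collecting distinct values (and noting 0 appears from a-a):
A - A = {-9, -5, -4, 0, 4, 5, 9}
|A - A| = 7

A - A = {-9, -5, -4, 0, 4, 5, 9}


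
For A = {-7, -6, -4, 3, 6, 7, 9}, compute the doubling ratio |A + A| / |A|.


|A| = 7.
Compute A + A by enumerating all 49 pairs.
A + A = {-14, -13, -12, -11, -10, -8, -4, -3, -1, 0, 1, 2, 3, 5, 6, 9, 10, 12, 13, 14, 15, 16, 18}, so |A + A| = 23.
K = |A + A| / |A| = 23/7 (already in lowest terms) ≈ 3.2857.
Reference: AP of size 7 gives K = 13/7 ≈ 1.8571; a fully generic set of size 7 gives K ≈ 4.0000.

|A| = 7, |A + A| = 23, K = 23/7.


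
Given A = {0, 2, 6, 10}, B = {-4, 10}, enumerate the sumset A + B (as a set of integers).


A + B = {a + b : a ∈ A, b ∈ B}.
Enumerate all |A|·|B| = 4·2 = 8 pairs (a, b) and collect distinct sums.
a = 0: 0+-4=-4, 0+10=10
a = 2: 2+-4=-2, 2+10=12
a = 6: 6+-4=2, 6+10=16
a = 10: 10+-4=6, 10+10=20
Collecting distinct sums: A + B = {-4, -2, 2, 6, 10, 12, 16, 20}
|A + B| = 8

A + B = {-4, -2, 2, 6, 10, 12, 16, 20}


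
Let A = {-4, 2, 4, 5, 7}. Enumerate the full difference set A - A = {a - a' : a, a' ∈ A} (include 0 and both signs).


A - A = {a - a' : a, a' ∈ A}.
Compute a - a' for each ordered pair (a, a'):
a = -4: -4--4=0, -4-2=-6, -4-4=-8, -4-5=-9, -4-7=-11
a = 2: 2--4=6, 2-2=0, 2-4=-2, 2-5=-3, 2-7=-5
a = 4: 4--4=8, 4-2=2, 4-4=0, 4-5=-1, 4-7=-3
a = 5: 5--4=9, 5-2=3, 5-4=1, 5-5=0, 5-7=-2
a = 7: 7--4=11, 7-2=5, 7-4=3, 7-5=2, 7-7=0
Collecting distinct values (and noting 0 appears from a-a):
A - A = {-11, -9, -8, -6, -5, -3, -2, -1, 0, 1, 2, 3, 5, 6, 8, 9, 11}
|A - A| = 17

A - A = {-11, -9, -8, -6, -5, -3, -2, -1, 0, 1, 2, 3, 5, 6, 8, 9, 11}


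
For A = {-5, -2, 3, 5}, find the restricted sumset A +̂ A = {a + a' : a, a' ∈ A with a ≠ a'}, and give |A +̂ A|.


Restricted sumset: A +̂ A = {a + a' : a ∈ A, a' ∈ A, a ≠ a'}.
Equivalently, take A + A and drop any sum 2a that is achievable ONLY as a + a for a ∈ A (i.e. sums representable only with equal summands).
Enumerate pairs (a, a') with a < a' (symmetric, so each unordered pair gives one sum; this covers all a ≠ a'):
  -5 + -2 = -7
  -5 + 3 = -2
  -5 + 5 = 0
  -2 + 3 = 1
  -2 + 5 = 3
  3 + 5 = 8
Collected distinct sums: {-7, -2, 0, 1, 3, 8}
|A +̂ A| = 6
(Reference bound: |A +̂ A| ≥ 2|A| - 3 for |A| ≥ 2, with |A| = 4 giving ≥ 5.)

|A +̂ A| = 6


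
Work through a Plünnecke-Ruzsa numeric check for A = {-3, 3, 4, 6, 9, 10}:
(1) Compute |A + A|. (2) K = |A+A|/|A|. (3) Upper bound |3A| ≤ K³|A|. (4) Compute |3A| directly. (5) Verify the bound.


|A| = 6.
Step 1: Compute A + A by enumerating all 36 pairs.
A + A = {-6, 0, 1, 3, 6, 7, 8, 9, 10, 12, 13, 14, 15, 16, 18, 19, 20}, so |A + A| = 17.
Step 2: Doubling constant K = |A + A|/|A| = 17/6 = 17/6 ≈ 2.8333.
Step 3: Plünnecke-Ruzsa gives |3A| ≤ K³·|A| = (2.8333)³ · 6 ≈ 136.4722.
Step 4: Compute 3A = A + A + A directly by enumerating all triples (a,b,c) ∈ A³; |3A| = 31.
Step 5: Check 31 ≤ 136.4722? Yes ✓.

K = 17/6, Plünnecke-Ruzsa bound K³|A| ≈ 136.4722, |3A| = 31, inequality holds.


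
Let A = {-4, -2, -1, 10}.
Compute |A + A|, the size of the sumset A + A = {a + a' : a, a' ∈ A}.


A + A = {a + a' : a, a' ∈ A}; |A| = 4.
General bounds: 2|A| - 1 ≤ |A + A| ≤ |A|(|A|+1)/2, i.e. 7 ≤ |A + A| ≤ 10.
Lower bound 2|A|-1 is attained iff A is an arithmetic progression.
Enumerate sums a + a' for a ≤ a' (symmetric, so this suffices):
a = -4: -4+-4=-8, -4+-2=-6, -4+-1=-5, -4+10=6
a = -2: -2+-2=-4, -2+-1=-3, -2+10=8
a = -1: -1+-1=-2, -1+10=9
a = 10: 10+10=20
Distinct sums: {-8, -6, -5, -4, -3, -2, 6, 8, 9, 20}
|A + A| = 10

|A + A| = 10


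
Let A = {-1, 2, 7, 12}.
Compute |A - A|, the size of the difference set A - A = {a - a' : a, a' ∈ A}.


A - A = {a - a' : a, a' ∈ A}; |A| = 4.
Bounds: 2|A|-1 ≤ |A - A| ≤ |A|² - |A| + 1, i.e. 7 ≤ |A - A| ≤ 13.
Note: 0 ∈ A - A always (from a - a). The set is symmetric: if d ∈ A - A then -d ∈ A - A.
Enumerate nonzero differences d = a - a' with a > a' (then include -d):
Positive differences: {3, 5, 8, 10, 13}
Full difference set: {0} ∪ (positive diffs) ∪ (negative diffs).
|A - A| = 1 + 2·5 = 11 (matches direct enumeration: 11).

|A - A| = 11


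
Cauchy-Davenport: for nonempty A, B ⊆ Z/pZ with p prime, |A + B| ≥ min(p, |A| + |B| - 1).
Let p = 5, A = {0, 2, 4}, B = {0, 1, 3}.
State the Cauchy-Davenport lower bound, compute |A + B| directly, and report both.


Cauchy-Davenport: |A + B| ≥ min(p, |A| + |B| - 1) for A, B nonempty in Z/pZ.
|A| = 3, |B| = 3, p = 5.
CD lower bound = min(5, 3 + 3 - 1) = min(5, 5) = 5.
Compute A + B mod 5 directly:
a = 0: 0+0=0, 0+1=1, 0+3=3
a = 2: 2+0=2, 2+1=3, 2+3=0
a = 4: 4+0=4, 4+1=0, 4+3=2
A + B = {0, 1, 2, 3, 4}, so |A + B| = 5.
Verify: 5 ≥ 5? Yes ✓.

CD lower bound = 5, actual |A + B| = 5.


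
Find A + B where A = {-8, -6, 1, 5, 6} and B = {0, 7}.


A + B = {a + b : a ∈ A, b ∈ B}.
Enumerate all |A|·|B| = 5·2 = 10 pairs (a, b) and collect distinct sums.
a = -8: -8+0=-8, -8+7=-1
a = -6: -6+0=-6, -6+7=1
a = 1: 1+0=1, 1+7=8
a = 5: 5+0=5, 5+7=12
a = 6: 6+0=6, 6+7=13
Collecting distinct sums: A + B = {-8, -6, -1, 1, 5, 6, 8, 12, 13}
|A + B| = 9

A + B = {-8, -6, -1, 1, 5, 6, 8, 12, 13}


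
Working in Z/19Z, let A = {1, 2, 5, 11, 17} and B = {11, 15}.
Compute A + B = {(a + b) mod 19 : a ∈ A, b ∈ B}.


Work in Z/19Z: reduce every sum a + b modulo 19.
Enumerate all 10 pairs:
a = 1: 1+11=12, 1+15=16
a = 2: 2+11=13, 2+15=17
a = 5: 5+11=16, 5+15=1
a = 11: 11+11=3, 11+15=7
a = 17: 17+11=9, 17+15=13
Distinct residues collected: {1, 3, 7, 9, 12, 13, 16, 17}
|A + B| = 8 (out of 19 total residues).

A + B = {1, 3, 7, 9, 12, 13, 16, 17}


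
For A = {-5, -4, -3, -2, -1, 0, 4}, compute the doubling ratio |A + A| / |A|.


|A| = 7.
Compute A + A by enumerating all 49 pairs.
A + A = {-10, -9, -8, -7, -6, -5, -4, -3, -2, -1, 0, 1, 2, 3, 4, 8}, so |A + A| = 16.
K = |A + A| / |A| = 16/7 (already in lowest terms) ≈ 2.2857.
Reference: AP of size 7 gives K = 13/7 ≈ 1.8571; a fully generic set of size 7 gives K ≈ 4.0000.

|A| = 7, |A + A| = 16, K = 16/7.


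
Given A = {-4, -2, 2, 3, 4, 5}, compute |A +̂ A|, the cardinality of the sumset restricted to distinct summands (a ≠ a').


Restricted sumset: A +̂ A = {a + a' : a ∈ A, a' ∈ A, a ≠ a'}.
Equivalently, take A + A and drop any sum 2a that is achievable ONLY as a + a for a ∈ A (i.e. sums representable only with equal summands).
Enumerate pairs (a, a') with a < a' (symmetric, so each unordered pair gives one sum; this covers all a ≠ a'):
  -4 + -2 = -6
  -4 + 2 = -2
  -4 + 3 = -1
  -4 + 4 = 0
  -4 + 5 = 1
  -2 + 2 = 0
  -2 + 3 = 1
  -2 + 4 = 2
  -2 + 5 = 3
  2 + 3 = 5
  2 + 4 = 6
  2 + 5 = 7
  3 + 4 = 7
  3 + 5 = 8
  4 + 5 = 9
Collected distinct sums: {-6, -2, -1, 0, 1, 2, 3, 5, 6, 7, 8, 9}
|A +̂ A| = 12
(Reference bound: |A +̂ A| ≥ 2|A| - 3 for |A| ≥ 2, with |A| = 6 giving ≥ 9.)

|A +̂ A| = 12


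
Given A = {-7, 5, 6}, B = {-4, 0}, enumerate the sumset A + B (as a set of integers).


A + B = {a + b : a ∈ A, b ∈ B}.
Enumerate all |A|·|B| = 3·2 = 6 pairs (a, b) and collect distinct sums.
a = -7: -7+-4=-11, -7+0=-7
a = 5: 5+-4=1, 5+0=5
a = 6: 6+-4=2, 6+0=6
Collecting distinct sums: A + B = {-11, -7, 1, 2, 5, 6}
|A + B| = 6

A + B = {-11, -7, 1, 2, 5, 6}


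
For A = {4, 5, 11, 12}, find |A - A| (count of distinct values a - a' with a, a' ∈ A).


A - A = {a - a' : a, a' ∈ A}; |A| = 4.
Bounds: 2|A|-1 ≤ |A - A| ≤ |A|² - |A| + 1, i.e. 7 ≤ |A - A| ≤ 13.
Note: 0 ∈ A - A always (from a - a). The set is symmetric: if d ∈ A - A then -d ∈ A - A.
Enumerate nonzero differences d = a - a' with a > a' (then include -d):
Positive differences: {1, 6, 7, 8}
Full difference set: {0} ∪ (positive diffs) ∪ (negative diffs).
|A - A| = 1 + 2·4 = 9 (matches direct enumeration: 9).

|A - A| = 9


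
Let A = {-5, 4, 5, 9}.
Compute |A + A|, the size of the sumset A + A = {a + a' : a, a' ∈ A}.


A + A = {a + a' : a, a' ∈ A}; |A| = 4.
General bounds: 2|A| - 1 ≤ |A + A| ≤ |A|(|A|+1)/2, i.e. 7 ≤ |A + A| ≤ 10.
Lower bound 2|A|-1 is attained iff A is an arithmetic progression.
Enumerate sums a + a' for a ≤ a' (symmetric, so this suffices):
a = -5: -5+-5=-10, -5+4=-1, -5+5=0, -5+9=4
a = 4: 4+4=8, 4+5=9, 4+9=13
a = 5: 5+5=10, 5+9=14
a = 9: 9+9=18
Distinct sums: {-10, -1, 0, 4, 8, 9, 10, 13, 14, 18}
|A + A| = 10

|A + A| = 10


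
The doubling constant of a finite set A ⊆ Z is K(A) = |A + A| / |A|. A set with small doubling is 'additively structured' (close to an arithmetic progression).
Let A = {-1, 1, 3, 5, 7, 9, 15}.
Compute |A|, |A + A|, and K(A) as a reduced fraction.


|A| = 7.
Compute A + A by enumerating all 49 pairs.
A + A = {-2, 0, 2, 4, 6, 8, 10, 12, 14, 16, 18, 20, 22, 24, 30}, so |A + A| = 15.
K = |A + A| / |A| = 15/7 (already in lowest terms) ≈ 2.1429.
Reference: AP of size 7 gives K = 13/7 ≈ 1.8571; a fully generic set of size 7 gives K ≈ 4.0000.

|A| = 7, |A + A| = 15, K = 15/7.


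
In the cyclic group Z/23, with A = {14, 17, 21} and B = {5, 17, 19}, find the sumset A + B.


Work in Z/23Z: reduce every sum a + b modulo 23.
Enumerate all 9 pairs:
a = 14: 14+5=19, 14+17=8, 14+19=10
a = 17: 17+5=22, 17+17=11, 17+19=13
a = 21: 21+5=3, 21+17=15, 21+19=17
Distinct residues collected: {3, 8, 10, 11, 13, 15, 17, 19, 22}
|A + B| = 9 (out of 23 total residues).

A + B = {3, 8, 10, 11, 13, 15, 17, 19, 22}


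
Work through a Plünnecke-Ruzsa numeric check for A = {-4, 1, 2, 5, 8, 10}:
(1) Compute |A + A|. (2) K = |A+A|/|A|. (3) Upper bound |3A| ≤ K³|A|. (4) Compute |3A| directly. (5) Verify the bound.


|A| = 6.
Step 1: Compute A + A by enumerating all 36 pairs.
A + A = {-8, -3, -2, 1, 2, 3, 4, 6, 7, 9, 10, 11, 12, 13, 15, 16, 18, 20}, so |A + A| = 18.
Step 2: Doubling constant K = |A + A|/|A| = 18/6 = 18/6 ≈ 3.0000.
Step 3: Plünnecke-Ruzsa gives |3A| ≤ K³·|A| = (3.0000)³ · 6 ≈ 162.0000.
Step 4: Compute 3A = A + A + A directly by enumerating all triples (a,b,c) ∈ A³; |3A| = 34.
Step 5: Check 34 ≤ 162.0000? Yes ✓.

K = 18/6, Plünnecke-Ruzsa bound K³|A| ≈ 162.0000, |3A| = 34, inequality holds.


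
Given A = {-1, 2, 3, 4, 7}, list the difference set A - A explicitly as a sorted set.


A - A = {a - a' : a, a' ∈ A}.
Compute a - a' for each ordered pair (a, a'):
a = -1: -1--1=0, -1-2=-3, -1-3=-4, -1-4=-5, -1-7=-8
a = 2: 2--1=3, 2-2=0, 2-3=-1, 2-4=-2, 2-7=-5
a = 3: 3--1=4, 3-2=1, 3-3=0, 3-4=-1, 3-7=-4
a = 4: 4--1=5, 4-2=2, 4-3=1, 4-4=0, 4-7=-3
a = 7: 7--1=8, 7-2=5, 7-3=4, 7-4=3, 7-7=0
Collecting distinct values (and noting 0 appears from a-a):
A - A = {-8, -5, -4, -3, -2, -1, 0, 1, 2, 3, 4, 5, 8}
|A - A| = 13

A - A = {-8, -5, -4, -3, -2, -1, 0, 1, 2, 3, 4, 5, 8}


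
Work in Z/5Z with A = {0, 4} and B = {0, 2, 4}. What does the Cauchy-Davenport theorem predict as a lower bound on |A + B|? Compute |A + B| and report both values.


Cauchy-Davenport: |A + B| ≥ min(p, |A| + |B| - 1) for A, B nonempty in Z/pZ.
|A| = 2, |B| = 3, p = 5.
CD lower bound = min(5, 2 + 3 - 1) = min(5, 4) = 4.
Compute A + B mod 5 directly:
a = 0: 0+0=0, 0+2=2, 0+4=4
a = 4: 4+0=4, 4+2=1, 4+4=3
A + B = {0, 1, 2, 3, 4}, so |A + B| = 5.
Verify: 5 ≥ 4? Yes ✓.

CD lower bound = 4, actual |A + B| = 5.


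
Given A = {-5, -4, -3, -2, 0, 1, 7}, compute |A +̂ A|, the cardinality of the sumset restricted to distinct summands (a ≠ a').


Restricted sumset: A +̂ A = {a + a' : a ∈ A, a' ∈ A, a ≠ a'}.
Equivalently, take A + A and drop any sum 2a that is achievable ONLY as a + a for a ∈ A (i.e. sums representable only with equal summands).
Enumerate pairs (a, a') with a < a' (symmetric, so each unordered pair gives one sum; this covers all a ≠ a'):
  -5 + -4 = -9
  -5 + -3 = -8
  -5 + -2 = -7
  -5 + 0 = -5
  -5 + 1 = -4
  -5 + 7 = 2
  -4 + -3 = -7
  -4 + -2 = -6
  -4 + 0 = -4
  -4 + 1 = -3
  -4 + 7 = 3
  -3 + -2 = -5
  -3 + 0 = -3
  -3 + 1 = -2
  -3 + 7 = 4
  -2 + 0 = -2
  -2 + 1 = -1
  -2 + 7 = 5
  0 + 1 = 1
  0 + 7 = 7
  1 + 7 = 8
Collected distinct sums: {-9, -8, -7, -6, -5, -4, -3, -2, -1, 1, 2, 3, 4, 5, 7, 8}
|A +̂ A| = 16
(Reference bound: |A +̂ A| ≥ 2|A| - 3 for |A| ≥ 2, with |A| = 7 giving ≥ 11.)

|A +̂ A| = 16


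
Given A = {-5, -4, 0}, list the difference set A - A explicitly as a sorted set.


A - A = {a - a' : a, a' ∈ A}.
Compute a - a' for each ordered pair (a, a'):
a = -5: -5--5=0, -5--4=-1, -5-0=-5
a = -4: -4--5=1, -4--4=0, -4-0=-4
a = 0: 0--5=5, 0--4=4, 0-0=0
Collecting distinct values (and noting 0 appears from a-a):
A - A = {-5, -4, -1, 0, 1, 4, 5}
|A - A| = 7

A - A = {-5, -4, -1, 0, 1, 4, 5}


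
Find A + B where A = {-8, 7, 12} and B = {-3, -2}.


A + B = {a + b : a ∈ A, b ∈ B}.
Enumerate all |A|·|B| = 3·2 = 6 pairs (a, b) and collect distinct sums.
a = -8: -8+-3=-11, -8+-2=-10
a = 7: 7+-3=4, 7+-2=5
a = 12: 12+-3=9, 12+-2=10
Collecting distinct sums: A + B = {-11, -10, 4, 5, 9, 10}
|A + B| = 6

A + B = {-11, -10, 4, 5, 9, 10}


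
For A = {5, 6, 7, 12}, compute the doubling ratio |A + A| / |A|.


|A| = 4.
Compute A + A by enumerating all 16 pairs.
A + A = {10, 11, 12, 13, 14, 17, 18, 19, 24}, so |A + A| = 9.
K = |A + A| / |A| = 9/4 (already in lowest terms) ≈ 2.2500.
Reference: AP of size 4 gives K = 7/4 ≈ 1.7500; a fully generic set of size 4 gives K ≈ 2.5000.

|A| = 4, |A + A| = 9, K = 9/4.


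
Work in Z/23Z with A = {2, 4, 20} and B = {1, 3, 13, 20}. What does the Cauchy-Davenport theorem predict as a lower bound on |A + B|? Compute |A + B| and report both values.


Cauchy-Davenport: |A + B| ≥ min(p, |A| + |B| - 1) for A, B nonempty in Z/pZ.
|A| = 3, |B| = 4, p = 23.
CD lower bound = min(23, 3 + 4 - 1) = min(23, 6) = 6.
Compute A + B mod 23 directly:
a = 2: 2+1=3, 2+3=5, 2+13=15, 2+20=22
a = 4: 4+1=5, 4+3=7, 4+13=17, 4+20=1
a = 20: 20+1=21, 20+3=0, 20+13=10, 20+20=17
A + B = {0, 1, 3, 5, 7, 10, 15, 17, 21, 22}, so |A + B| = 10.
Verify: 10 ≥ 6? Yes ✓.

CD lower bound = 6, actual |A + B| = 10.


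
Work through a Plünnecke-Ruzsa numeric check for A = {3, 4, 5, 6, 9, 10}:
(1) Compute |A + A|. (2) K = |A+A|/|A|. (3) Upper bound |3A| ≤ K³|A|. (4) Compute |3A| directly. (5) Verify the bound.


|A| = 6.
Step 1: Compute A + A by enumerating all 36 pairs.
A + A = {6, 7, 8, 9, 10, 11, 12, 13, 14, 15, 16, 18, 19, 20}, so |A + A| = 14.
Step 2: Doubling constant K = |A + A|/|A| = 14/6 = 14/6 ≈ 2.3333.
Step 3: Plünnecke-Ruzsa gives |3A| ≤ K³·|A| = (2.3333)³ · 6 ≈ 76.2222.
Step 4: Compute 3A = A + A + A directly by enumerating all triples (a,b,c) ∈ A³; |3A| = 22.
Step 5: Check 22 ≤ 76.2222? Yes ✓.

K = 14/6, Plünnecke-Ruzsa bound K³|A| ≈ 76.2222, |3A| = 22, inequality holds.


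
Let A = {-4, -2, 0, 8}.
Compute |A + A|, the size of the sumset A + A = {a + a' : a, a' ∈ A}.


A + A = {a + a' : a, a' ∈ A}; |A| = 4.
General bounds: 2|A| - 1 ≤ |A + A| ≤ |A|(|A|+1)/2, i.e. 7 ≤ |A + A| ≤ 10.
Lower bound 2|A|-1 is attained iff A is an arithmetic progression.
Enumerate sums a + a' for a ≤ a' (symmetric, so this suffices):
a = -4: -4+-4=-8, -4+-2=-6, -4+0=-4, -4+8=4
a = -2: -2+-2=-4, -2+0=-2, -2+8=6
a = 0: 0+0=0, 0+8=8
a = 8: 8+8=16
Distinct sums: {-8, -6, -4, -2, 0, 4, 6, 8, 16}
|A + A| = 9

|A + A| = 9


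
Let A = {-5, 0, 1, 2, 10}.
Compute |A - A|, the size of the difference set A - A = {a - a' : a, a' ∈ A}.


A - A = {a - a' : a, a' ∈ A}; |A| = 5.
Bounds: 2|A|-1 ≤ |A - A| ≤ |A|² - |A| + 1, i.e. 9 ≤ |A - A| ≤ 21.
Note: 0 ∈ A - A always (from a - a). The set is symmetric: if d ∈ A - A then -d ∈ A - A.
Enumerate nonzero differences d = a - a' with a > a' (then include -d):
Positive differences: {1, 2, 5, 6, 7, 8, 9, 10, 15}
Full difference set: {0} ∪ (positive diffs) ∪ (negative diffs).
|A - A| = 1 + 2·9 = 19 (matches direct enumeration: 19).

|A - A| = 19


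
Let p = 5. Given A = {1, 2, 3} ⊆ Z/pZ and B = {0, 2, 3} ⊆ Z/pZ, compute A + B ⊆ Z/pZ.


Work in Z/5Z: reduce every sum a + b modulo 5.
Enumerate all 9 pairs:
a = 1: 1+0=1, 1+2=3, 1+3=4
a = 2: 2+0=2, 2+2=4, 2+3=0
a = 3: 3+0=3, 3+2=0, 3+3=1
Distinct residues collected: {0, 1, 2, 3, 4}
|A + B| = 5 (out of 5 total residues).

A + B = {0, 1, 2, 3, 4}


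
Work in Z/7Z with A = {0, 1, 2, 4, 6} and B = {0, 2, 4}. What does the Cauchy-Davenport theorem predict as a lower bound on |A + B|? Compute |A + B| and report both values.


Cauchy-Davenport: |A + B| ≥ min(p, |A| + |B| - 1) for A, B nonempty in Z/pZ.
|A| = 5, |B| = 3, p = 7.
CD lower bound = min(7, 5 + 3 - 1) = min(7, 7) = 7.
Compute A + B mod 7 directly:
a = 0: 0+0=0, 0+2=2, 0+4=4
a = 1: 1+0=1, 1+2=3, 1+4=5
a = 2: 2+0=2, 2+2=4, 2+4=6
a = 4: 4+0=4, 4+2=6, 4+4=1
a = 6: 6+0=6, 6+2=1, 6+4=3
A + B = {0, 1, 2, 3, 4, 5, 6}, so |A + B| = 7.
Verify: 7 ≥ 7? Yes ✓.

CD lower bound = 7, actual |A + B| = 7.


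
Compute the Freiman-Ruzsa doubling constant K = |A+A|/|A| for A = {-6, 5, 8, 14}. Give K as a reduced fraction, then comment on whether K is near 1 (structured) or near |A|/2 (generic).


|A| = 4.
Compute A + A by enumerating all 16 pairs.
A + A = {-12, -1, 2, 8, 10, 13, 16, 19, 22, 28}, so |A + A| = 10.
K = |A + A| / |A| = 10/4 = 5/2 ≈ 2.5000.
Reference: AP of size 4 gives K = 7/4 ≈ 1.7500; a fully generic set of size 4 gives K ≈ 2.5000.

|A| = 4, |A + A| = 10, K = 10/4 = 5/2.


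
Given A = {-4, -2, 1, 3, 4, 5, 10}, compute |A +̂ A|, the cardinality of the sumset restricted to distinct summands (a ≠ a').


Restricted sumset: A +̂ A = {a + a' : a ∈ A, a' ∈ A, a ≠ a'}.
Equivalently, take A + A and drop any sum 2a that is achievable ONLY as a + a for a ∈ A (i.e. sums representable only with equal summands).
Enumerate pairs (a, a') with a < a' (symmetric, so each unordered pair gives one sum; this covers all a ≠ a'):
  -4 + -2 = -6
  -4 + 1 = -3
  -4 + 3 = -1
  -4 + 4 = 0
  -4 + 5 = 1
  -4 + 10 = 6
  -2 + 1 = -1
  -2 + 3 = 1
  -2 + 4 = 2
  -2 + 5 = 3
  -2 + 10 = 8
  1 + 3 = 4
  1 + 4 = 5
  1 + 5 = 6
  1 + 10 = 11
  3 + 4 = 7
  3 + 5 = 8
  3 + 10 = 13
  4 + 5 = 9
  4 + 10 = 14
  5 + 10 = 15
Collected distinct sums: {-6, -3, -1, 0, 1, 2, 3, 4, 5, 6, 7, 8, 9, 11, 13, 14, 15}
|A +̂ A| = 17
(Reference bound: |A +̂ A| ≥ 2|A| - 3 for |A| ≥ 2, with |A| = 7 giving ≥ 11.)

|A +̂ A| = 17


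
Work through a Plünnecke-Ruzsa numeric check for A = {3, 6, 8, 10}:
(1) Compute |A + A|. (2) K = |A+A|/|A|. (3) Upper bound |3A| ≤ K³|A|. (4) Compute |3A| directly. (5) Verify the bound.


|A| = 4.
Step 1: Compute A + A by enumerating all 16 pairs.
A + A = {6, 9, 11, 12, 13, 14, 16, 18, 20}, so |A + A| = 9.
Step 2: Doubling constant K = |A + A|/|A| = 9/4 = 9/4 ≈ 2.2500.
Step 3: Plünnecke-Ruzsa gives |3A| ≤ K³·|A| = (2.2500)³ · 4 ≈ 45.5625.
Step 4: Compute 3A = A + A + A directly by enumerating all triples (a,b,c) ∈ A³; |3A| = 16.
Step 5: Check 16 ≤ 45.5625? Yes ✓.

K = 9/4, Plünnecke-Ruzsa bound K³|A| ≈ 45.5625, |3A| = 16, inequality holds.


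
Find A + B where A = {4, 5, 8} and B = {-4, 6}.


A + B = {a + b : a ∈ A, b ∈ B}.
Enumerate all |A|·|B| = 3·2 = 6 pairs (a, b) and collect distinct sums.
a = 4: 4+-4=0, 4+6=10
a = 5: 5+-4=1, 5+6=11
a = 8: 8+-4=4, 8+6=14
Collecting distinct sums: A + B = {0, 1, 4, 10, 11, 14}
|A + B| = 6

A + B = {0, 1, 4, 10, 11, 14}


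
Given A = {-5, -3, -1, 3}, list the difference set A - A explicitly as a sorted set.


A - A = {a - a' : a, a' ∈ A}.
Compute a - a' for each ordered pair (a, a'):
a = -5: -5--5=0, -5--3=-2, -5--1=-4, -5-3=-8
a = -3: -3--5=2, -3--3=0, -3--1=-2, -3-3=-6
a = -1: -1--5=4, -1--3=2, -1--1=0, -1-3=-4
a = 3: 3--5=8, 3--3=6, 3--1=4, 3-3=0
Collecting distinct values (and noting 0 appears from a-a):
A - A = {-8, -6, -4, -2, 0, 2, 4, 6, 8}
|A - A| = 9

A - A = {-8, -6, -4, -2, 0, 2, 4, 6, 8}


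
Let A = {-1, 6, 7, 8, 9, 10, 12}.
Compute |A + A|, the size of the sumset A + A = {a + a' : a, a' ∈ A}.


A + A = {a + a' : a, a' ∈ A}; |A| = 7.
General bounds: 2|A| - 1 ≤ |A + A| ≤ |A|(|A|+1)/2, i.e. 13 ≤ |A + A| ≤ 28.
Lower bound 2|A|-1 is attained iff A is an arithmetic progression.
Enumerate sums a + a' for a ≤ a' (symmetric, so this suffices):
a = -1: -1+-1=-2, -1+6=5, -1+7=6, -1+8=7, -1+9=8, -1+10=9, -1+12=11
a = 6: 6+6=12, 6+7=13, 6+8=14, 6+9=15, 6+10=16, 6+12=18
a = 7: 7+7=14, 7+8=15, 7+9=16, 7+10=17, 7+12=19
a = 8: 8+8=16, 8+9=17, 8+10=18, 8+12=20
a = 9: 9+9=18, 9+10=19, 9+12=21
a = 10: 10+10=20, 10+12=22
a = 12: 12+12=24
Distinct sums: {-2, 5, 6, 7, 8, 9, 11, 12, 13, 14, 15, 16, 17, 18, 19, 20, 21, 22, 24}
|A + A| = 19

|A + A| = 19


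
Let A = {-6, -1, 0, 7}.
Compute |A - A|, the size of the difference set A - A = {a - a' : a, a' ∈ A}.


A - A = {a - a' : a, a' ∈ A}; |A| = 4.
Bounds: 2|A|-1 ≤ |A - A| ≤ |A|² - |A| + 1, i.e. 7 ≤ |A - A| ≤ 13.
Note: 0 ∈ A - A always (from a - a). The set is symmetric: if d ∈ A - A then -d ∈ A - A.
Enumerate nonzero differences d = a - a' with a > a' (then include -d):
Positive differences: {1, 5, 6, 7, 8, 13}
Full difference set: {0} ∪ (positive diffs) ∪ (negative diffs).
|A - A| = 1 + 2·6 = 13 (matches direct enumeration: 13).

|A - A| = 13


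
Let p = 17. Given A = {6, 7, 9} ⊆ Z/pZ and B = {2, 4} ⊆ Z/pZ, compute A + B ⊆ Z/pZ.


Work in Z/17Z: reduce every sum a + b modulo 17.
Enumerate all 6 pairs:
a = 6: 6+2=8, 6+4=10
a = 7: 7+2=9, 7+4=11
a = 9: 9+2=11, 9+4=13
Distinct residues collected: {8, 9, 10, 11, 13}
|A + B| = 5 (out of 17 total residues).

A + B = {8, 9, 10, 11, 13}


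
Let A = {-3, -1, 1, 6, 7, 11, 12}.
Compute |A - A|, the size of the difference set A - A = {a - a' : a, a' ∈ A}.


A - A = {a - a' : a, a' ∈ A}; |A| = 7.
Bounds: 2|A|-1 ≤ |A - A| ≤ |A|² - |A| + 1, i.e. 13 ≤ |A - A| ≤ 43.
Note: 0 ∈ A - A always (from a - a). The set is symmetric: if d ∈ A - A then -d ∈ A - A.
Enumerate nonzero differences d = a - a' with a > a' (then include -d):
Positive differences: {1, 2, 4, 5, 6, 7, 8, 9, 10, 11, 12, 13, 14, 15}
Full difference set: {0} ∪ (positive diffs) ∪ (negative diffs).
|A - A| = 1 + 2·14 = 29 (matches direct enumeration: 29).

|A - A| = 29


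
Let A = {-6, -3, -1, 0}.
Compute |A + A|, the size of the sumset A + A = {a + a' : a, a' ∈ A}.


A + A = {a + a' : a, a' ∈ A}; |A| = 4.
General bounds: 2|A| - 1 ≤ |A + A| ≤ |A|(|A|+1)/2, i.e. 7 ≤ |A + A| ≤ 10.
Lower bound 2|A|-1 is attained iff A is an arithmetic progression.
Enumerate sums a + a' for a ≤ a' (symmetric, so this suffices):
a = -6: -6+-6=-12, -6+-3=-9, -6+-1=-7, -6+0=-6
a = -3: -3+-3=-6, -3+-1=-4, -3+0=-3
a = -1: -1+-1=-2, -1+0=-1
a = 0: 0+0=0
Distinct sums: {-12, -9, -7, -6, -4, -3, -2, -1, 0}
|A + A| = 9

|A + A| = 9


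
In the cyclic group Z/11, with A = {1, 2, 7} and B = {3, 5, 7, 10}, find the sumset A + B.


Work in Z/11Z: reduce every sum a + b modulo 11.
Enumerate all 12 pairs:
a = 1: 1+3=4, 1+5=6, 1+7=8, 1+10=0
a = 2: 2+3=5, 2+5=7, 2+7=9, 2+10=1
a = 7: 7+3=10, 7+5=1, 7+7=3, 7+10=6
Distinct residues collected: {0, 1, 3, 4, 5, 6, 7, 8, 9, 10}
|A + B| = 10 (out of 11 total residues).

A + B = {0, 1, 3, 4, 5, 6, 7, 8, 9, 10}


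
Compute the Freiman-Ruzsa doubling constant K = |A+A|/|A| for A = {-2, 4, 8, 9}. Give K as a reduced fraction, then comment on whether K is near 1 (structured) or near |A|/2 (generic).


|A| = 4.
Compute A + A by enumerating all 16 pairs.
A + A = {-4, 2, 6, 7, 8, 12, 13, 16, 17, 18}, so |A + A| = 10.
K = |A + A| / |A| = 10/4 = 5/2 ≈ 2.5000.
Reference: AP of size 4 gives K = 7/4 ≈ 1.7500; a fully generic set of size 4 gives K ≈ 2.5000.

|A| = 4, |A + A| = 10, K = 10/4 = 5/2.


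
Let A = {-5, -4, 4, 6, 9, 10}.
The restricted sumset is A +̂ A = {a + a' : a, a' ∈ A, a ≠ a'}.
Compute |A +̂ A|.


Restricted sumset: A +̂ A = {a + a' : a ∈ A, a' ∈ A, a ≠ a'}.
Equivalently, take A + A and drop any sum 2a that is achievable ONLY as a + a for a ∈ A (i.e. sums representable only with equal summands).
Enumerate pairs (a, a') with a < a' (symmetric, so each unordered pair gives one sum; this covers all a ≠ a'):
  -5 + -4 = -9
  -5 + 4 = -1
  -5 + 6 = 1
  -5 + 9 = 4
  -5 + 10 = 5
  -4 + 4 = 0
  -4 + 6 = 2
  -4 + 9 = 5
  -4 + 10 = 6
  4 + 6 = 10
  4 + 9 = 13
  4 + 10 = 14
  6 + 9 = 15
  6 + 10 = 16
  9 + 10 = 19
Collected distinct sums: {-9, -1, 0, 1, 2, 4, 5, 6, 10, 13, 14, 15, 16, 19}
|A +̂ A| = 14
(Reference bound: |A +̂ A| ≥ 2|A| - 3 for |A| ≥ 2, with |A| = 6 giving ≥ 9.)

|A +̂ A| = 14
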